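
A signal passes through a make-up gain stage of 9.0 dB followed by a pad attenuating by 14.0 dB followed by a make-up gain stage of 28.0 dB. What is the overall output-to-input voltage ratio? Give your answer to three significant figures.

14.1

Net gain = 9.0 + (−14.0) + 28.0 = 23.0 dB.
Voltage ratio = 10^(23.0/20) = 14.1.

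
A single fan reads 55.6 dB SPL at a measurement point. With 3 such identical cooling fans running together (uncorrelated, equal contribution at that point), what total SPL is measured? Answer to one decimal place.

3 equal incoherent sources raise the level by 10·log₁₀(3) = 4.77 dB.
L_total = 55.6 + 4.77 = 60.4 dB SPL.

60.4 dB SPL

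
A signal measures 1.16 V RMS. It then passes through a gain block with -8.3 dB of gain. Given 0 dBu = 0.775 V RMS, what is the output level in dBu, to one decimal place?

-4.8 dBu

Input level: 20·log₁₀(1.16/0.775) = 3.50 dBu.
Output: 3.50 − 8.3 = -4.8 dBu.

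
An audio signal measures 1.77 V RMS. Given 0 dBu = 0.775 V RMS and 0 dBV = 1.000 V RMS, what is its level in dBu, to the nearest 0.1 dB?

+7.2 dBu

dBu = 20·log₁₀(V / 0.775 V).
20·log₁₀(1.77/0.775) = +7.2 dBu.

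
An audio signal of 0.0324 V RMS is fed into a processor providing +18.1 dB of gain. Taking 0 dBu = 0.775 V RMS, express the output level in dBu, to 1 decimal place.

Input level: 20·log₁₀(0.0324/0.775) = -27.58 dBu.
Output: -27.58 + 18.1 = -9.5 dBu.

-9.5 dBu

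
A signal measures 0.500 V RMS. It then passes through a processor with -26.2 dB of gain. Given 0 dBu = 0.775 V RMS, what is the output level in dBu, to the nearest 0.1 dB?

Input level: 20·log₁₀(0.500/0.775) = -3.81 dBu.
Output: -3.81 − 26.2 = -30.0 dBu.

-30.0 dBu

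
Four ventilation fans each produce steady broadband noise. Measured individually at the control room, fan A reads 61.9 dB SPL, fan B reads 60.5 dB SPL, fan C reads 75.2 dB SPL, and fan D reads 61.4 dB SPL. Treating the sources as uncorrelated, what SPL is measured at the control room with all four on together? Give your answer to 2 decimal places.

75.70 dB SPL

Incoherent sources sum as intensities:
L_total = 10·log₁₀(10^(61.9/10) + 10^(60.5/10) + 10^(75.2/10) + 10^(61.4/10)) = 10·log₁₀(37160000) = 75.70 dB SPL.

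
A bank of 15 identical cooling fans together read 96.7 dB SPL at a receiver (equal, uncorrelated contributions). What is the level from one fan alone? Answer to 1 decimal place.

84.9 dB SPL

15 equal incoherent sources add 10·log₁₀(15) = 11.76 dB over one source.
L_one = 96.7 − 11.76 = 84.9 dB SPL.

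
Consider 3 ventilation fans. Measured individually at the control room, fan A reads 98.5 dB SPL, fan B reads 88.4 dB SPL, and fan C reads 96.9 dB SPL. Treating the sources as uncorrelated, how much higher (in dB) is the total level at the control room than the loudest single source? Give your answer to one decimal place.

Add the sources as powers (linear), then convert back to dB:
L_total = 10·log₁₀(10^(98.5/10) + 10^(88.4/10) + 10^(96.9/10)) = 101.03 dB SPL.
Excess over the loudest (98.5 dB): 101.03 − 98.5 = 2.5 dB.

2.5 dB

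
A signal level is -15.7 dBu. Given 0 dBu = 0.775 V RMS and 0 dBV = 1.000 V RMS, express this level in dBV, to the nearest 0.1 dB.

The offset between the scales is 20·log₁₀(0.775/1.000) = −2.214 dB.
So dBV = -15.7 − 2.214 = -17.9 dBV.

-17.9 dBV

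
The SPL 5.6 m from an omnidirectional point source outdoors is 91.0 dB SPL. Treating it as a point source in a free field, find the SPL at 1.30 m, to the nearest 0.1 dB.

103.7 dB SPL

For a point source in a free field, ΔL = −20·log₁₀(d₂/d₁).
ΔL = −20·log₁₀(1.30/5.6) = 12.68 dB, so L₂ = 91.0 + (12.68) = 103.7 dB SPL.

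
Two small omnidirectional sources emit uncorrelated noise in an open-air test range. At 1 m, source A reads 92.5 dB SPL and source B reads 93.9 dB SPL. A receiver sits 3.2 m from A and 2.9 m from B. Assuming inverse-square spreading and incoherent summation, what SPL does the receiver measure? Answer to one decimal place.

At the listener: L_A = 92.5 − 20·log₁₀(3.2) = 82.40 dB; L_B = 93.9 − 20·log₁₀(2.9) = 84.65 dB.
Combined: 10·log₁₀(10^(82.40/10)+10^(84.65/10)) = 86.7 dB SPL.

86.7 dB SPL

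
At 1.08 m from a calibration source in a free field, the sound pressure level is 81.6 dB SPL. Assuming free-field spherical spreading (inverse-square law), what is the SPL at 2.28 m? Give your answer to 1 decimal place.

75.1 dB SPL

For a point source in a free field, ΔL = −20·log₁₀(d₂/d₁).
ΔL = −20·log₁₀(2.28/1.08) = -6.49 dB, so L₂ = 81.6 + (-6.49) = 75.1 dB SPL.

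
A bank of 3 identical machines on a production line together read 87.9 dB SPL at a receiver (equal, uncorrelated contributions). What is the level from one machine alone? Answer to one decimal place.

3 equal incoherent sources add 10·log₁₀(3) = 4.77 dB over one source.
L_one = 87.9 − 4.77 = 83.1 dB SPL.

83.1 dB SPL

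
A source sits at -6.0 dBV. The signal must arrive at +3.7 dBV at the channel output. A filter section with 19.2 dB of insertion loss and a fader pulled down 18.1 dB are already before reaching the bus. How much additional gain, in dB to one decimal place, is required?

47.0 dB

The required make-up gain is the shortfall in the dB sum.
G = +3.7 − (-6.0) + 19.2 + 18.1 = 47.0 dB.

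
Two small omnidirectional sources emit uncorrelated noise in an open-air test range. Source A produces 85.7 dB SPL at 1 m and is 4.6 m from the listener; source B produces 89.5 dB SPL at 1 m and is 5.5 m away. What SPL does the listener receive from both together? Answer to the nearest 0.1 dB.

At the listener: L_A = 85.7 − 20·log₁₀(4.6) = 72.44 dB; L_B = 89.5 − 20·log₁₀(5.5) = 74.69 dB.
Combined: 10·log₁₀(10^(72.44/10)+10^(74.69/10)) = 76.7 dB SPL.

76.7 dB SPL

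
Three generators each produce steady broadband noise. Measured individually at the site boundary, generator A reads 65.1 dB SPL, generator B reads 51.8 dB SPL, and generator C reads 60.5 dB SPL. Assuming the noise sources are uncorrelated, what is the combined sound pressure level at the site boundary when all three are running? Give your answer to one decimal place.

66.5 dB SPL

Incoherent sources sum as intensities:
L_total = 10·log₁₀(10^(65.1/10) + 10^(51.8/10) + 10^(60.5/10)) = 10·log₁₀(4509000) = 66.5 dB SPL.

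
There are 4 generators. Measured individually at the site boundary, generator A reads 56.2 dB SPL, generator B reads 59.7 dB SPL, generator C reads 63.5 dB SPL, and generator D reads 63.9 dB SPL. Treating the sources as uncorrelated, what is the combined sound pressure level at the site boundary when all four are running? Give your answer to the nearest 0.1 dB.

Incoherent sources sum as intensities:
L_total = 10·log₁₀(10^(56.2/10) + 10^(59.7/10) + 10^(63.5/10) + 10^(63.9/10)) = 10·log₁₀(6044000) = 67.8 dB SPL.

67.8 dB SPL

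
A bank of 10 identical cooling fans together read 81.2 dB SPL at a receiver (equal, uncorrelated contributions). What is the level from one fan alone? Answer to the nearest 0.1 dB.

10 equal incoherent sources add 10·log₁₀(10) = 10.00 dB over one source.
L_one = 81.2 − 10.00 = 71.2 dB SPL.

71.2 dB SPL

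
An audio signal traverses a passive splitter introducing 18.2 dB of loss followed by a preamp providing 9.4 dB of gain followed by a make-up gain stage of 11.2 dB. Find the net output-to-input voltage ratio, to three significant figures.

1.32

Net gain = (−18.2) + 9.4 + 11.2 = 2.4 dB.
Voltage ratio = 10^(2.4/20) = 1.32.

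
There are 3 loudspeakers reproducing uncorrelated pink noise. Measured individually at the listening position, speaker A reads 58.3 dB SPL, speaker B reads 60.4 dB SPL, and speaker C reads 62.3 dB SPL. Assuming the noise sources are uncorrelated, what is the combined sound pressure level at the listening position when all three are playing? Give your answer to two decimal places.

65.40 dB SPL

Add the sources as powers (linear), then convert back to dB:
L_total = 10·log₁₀(10^(58.3/10) + 10^(60.4/10) + 10^(62.3/10)) = 10·log₁₀(3471000) = 65.40 dB SPL.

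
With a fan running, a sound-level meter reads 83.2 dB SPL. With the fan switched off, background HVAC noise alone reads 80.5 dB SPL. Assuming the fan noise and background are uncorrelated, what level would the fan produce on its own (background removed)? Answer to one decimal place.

Subtract intensities: L_src = 10·log₁₀(10^(L_total/10) − 10^(L_bg/10)).
L_src = 10·log₁₀(10^(83.2/10) − 10^(80.5/10)) = 10·log₁₀(96730000) = 79.9 dB SPL.

79.9 dB SPL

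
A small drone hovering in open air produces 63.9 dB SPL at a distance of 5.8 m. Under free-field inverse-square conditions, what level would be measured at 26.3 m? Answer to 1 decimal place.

Inverse-square spreading gives ΔL = −20·log₁₀(d₂/d₁).
ΔL = −20·log₁₀(26.3/5.8) = -13.13 dB, so L₂ = 63.9 + (-13.13) = 50.8 dB SPL.

50.8 dB SPL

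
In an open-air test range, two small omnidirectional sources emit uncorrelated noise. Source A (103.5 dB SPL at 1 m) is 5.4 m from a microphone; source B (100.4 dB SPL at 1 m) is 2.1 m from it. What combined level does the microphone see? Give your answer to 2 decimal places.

95.12 dB SPL

At the listener: L_A = 103.5 − 20·log₁₀(5.4) = 88.852 dB; L_B = 100.4 − 20·log₁₀(2.1) = 93.956 dB.
Combined: 10·log₁₀(10^(88.852/10)+10^(93.956/10)) = 95.12 dB SPL.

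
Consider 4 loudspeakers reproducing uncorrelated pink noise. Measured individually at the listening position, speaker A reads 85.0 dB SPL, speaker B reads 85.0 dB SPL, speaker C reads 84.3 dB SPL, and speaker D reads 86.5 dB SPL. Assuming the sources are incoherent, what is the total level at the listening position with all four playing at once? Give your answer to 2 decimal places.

91.30 dB SPL

Incoherent sources sum as intensities:
L_total = 10·log₁₀(10^(85.0/10) + 10^(85.0/10) + 10^(84.3/10) + 10^(86.5/10)) = 10·log₁₀(1348000000) = 91.30 dB SPL.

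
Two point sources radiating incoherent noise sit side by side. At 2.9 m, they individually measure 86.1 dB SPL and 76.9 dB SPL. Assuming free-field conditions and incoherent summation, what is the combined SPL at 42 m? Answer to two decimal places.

Combined at 2.9 m: 10·log₁₀(10^(86.1/10)+10^(76.9/10)) = 86.593 dB SPL.
Then apply −20·log₁₀(42/2.9) = -23.217 dB → 63.38 dB SPL.

63.38 dB SPL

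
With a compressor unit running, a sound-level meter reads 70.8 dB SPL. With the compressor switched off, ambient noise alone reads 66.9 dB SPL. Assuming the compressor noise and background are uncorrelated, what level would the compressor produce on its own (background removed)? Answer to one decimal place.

68.5 dB SPL

Remove the background by subtracting linear intensities:
L_src = 10·log₁₀(10^(70.8/10) − 10^(66.9/10)) = 10·log₁₀(7125000) = 68.5 dB SPL.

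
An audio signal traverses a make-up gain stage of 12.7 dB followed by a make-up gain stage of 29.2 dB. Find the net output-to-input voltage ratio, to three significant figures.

Net gain = 12.7 + 29.2 = 41.9 dB.
Voltage ratio = 10^(41.9/20) = 124.

124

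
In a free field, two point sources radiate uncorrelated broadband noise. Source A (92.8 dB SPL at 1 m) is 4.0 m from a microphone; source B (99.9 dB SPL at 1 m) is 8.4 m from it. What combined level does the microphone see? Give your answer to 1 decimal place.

At the listener: L_A = 92.8 − 20·log₁₀(4.0) = 80.76 dB; L_B = 99.9 − 20·log₁₀(8.4) = 81.41 dB.
Combined: 10·log₁₀(10^(80.76/10)+10^(81.41/10)) = 84.1 dB SPL.

84.1 dB SPL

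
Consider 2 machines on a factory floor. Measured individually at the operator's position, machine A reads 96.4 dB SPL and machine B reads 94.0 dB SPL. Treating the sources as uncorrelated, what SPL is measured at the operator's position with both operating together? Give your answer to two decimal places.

Uncorrelated sources add in intensity (power), not in dB.
L_total = 10·log₁₀(10^(96.4/10) + 10^(94.0/10)) = 10·log₁₀(6877000000) = 98.37 dB SPL.

98.37 dB SPL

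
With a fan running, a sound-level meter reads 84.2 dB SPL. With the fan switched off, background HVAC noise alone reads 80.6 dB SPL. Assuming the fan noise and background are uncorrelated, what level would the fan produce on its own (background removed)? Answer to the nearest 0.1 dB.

81.7 dB SPL

Background correction is a power subtraction:
L_src = 10·log₁₀(10^(84.2/10) − 10^(80.6/10)) = 10·log₁₀(148200000) = 81.7 dB SPL.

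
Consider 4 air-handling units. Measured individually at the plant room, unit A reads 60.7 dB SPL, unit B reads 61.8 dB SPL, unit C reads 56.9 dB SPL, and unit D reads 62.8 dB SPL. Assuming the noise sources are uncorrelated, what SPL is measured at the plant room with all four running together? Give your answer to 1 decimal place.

Uncorrelated sources add in intensity (power), not in dB.
L_total = 10·log₁₀(10^(60.7/10) + 10^(61.8/10) + 10^(56.9/10) + 10^(62.8/10)) = 10·log₁₀(5084000) = 67.1 dB SPL.

67.1 dB SPL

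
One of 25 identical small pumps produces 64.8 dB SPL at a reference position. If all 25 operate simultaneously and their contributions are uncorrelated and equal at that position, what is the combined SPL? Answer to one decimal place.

78.8 dB SPL

25 equal incoherent sources raise the level by 10·log₁₀(25) = 13.98 dB.
L_total = 64.8 + 13.98 = 78.8 dB SPL.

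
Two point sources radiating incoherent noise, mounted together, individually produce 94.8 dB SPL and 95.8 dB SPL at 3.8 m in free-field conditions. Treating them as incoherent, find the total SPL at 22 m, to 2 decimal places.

Combined at 3.8 m: 10·log₁₀(10^(94.8/10)+10^(95.8/10)) = 98.339 dB SPL.
Then apply −20·log₁₀(22/3.8) = -15.253 dB → 83.09 dB SPL.

83.09 dB SPL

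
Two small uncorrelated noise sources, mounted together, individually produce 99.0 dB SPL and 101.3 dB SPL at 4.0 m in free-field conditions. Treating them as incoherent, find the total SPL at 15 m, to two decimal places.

Combined at 4.0 m: 10·log₁₀(10^(99.0/10)+10^(101.3/10)) = 103.311 dB SPL.
Then apply −20·log₁₀(15/4.0) = -11.481 dB → 91.83 dB SPL.

91.83 dB SPL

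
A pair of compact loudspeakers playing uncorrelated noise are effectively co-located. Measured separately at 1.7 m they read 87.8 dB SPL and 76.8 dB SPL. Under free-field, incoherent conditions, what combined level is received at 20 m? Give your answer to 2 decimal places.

66.72 dB SPL

Combined at 1.7 m: 10·log₁₀(10^(87.8/10)+10^(76.8/10)) = 88.132 dB SPL.
Then apply −20·log₁₀(20/1.7) = -21.412 dB → 66.72 dB SPL.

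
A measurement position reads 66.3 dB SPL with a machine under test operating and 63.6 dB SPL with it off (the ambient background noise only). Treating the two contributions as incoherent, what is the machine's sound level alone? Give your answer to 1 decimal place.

63.0 dB SPL

Remove the background by subtracting linear intensities:
L_src = 10·log₁₀(10^(66.3/10) − 10^(63.6/10)) = 10·log₁₀(1975000) = 63.0 dB SPL.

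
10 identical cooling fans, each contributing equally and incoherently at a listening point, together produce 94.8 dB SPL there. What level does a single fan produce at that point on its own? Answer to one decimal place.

10 equal incoherent sources add 10·log₁₀(10) = 10.00 dB over one source.
L_one = 94.8 − 10.00 = 84.8 dB SPL.

84.8 dB SPL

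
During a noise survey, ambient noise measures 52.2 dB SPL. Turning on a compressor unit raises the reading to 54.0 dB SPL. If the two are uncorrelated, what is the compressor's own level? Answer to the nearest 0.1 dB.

Remove the background by subtracting linear intensities:
L_src = 10·log₁₀(10^(54.0/10) − 10^(52.2/10)) = 10·log₁₀(85230) = 49.3 dB SPL.

49.3 dB SPL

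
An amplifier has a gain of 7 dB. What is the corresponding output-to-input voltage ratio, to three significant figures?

2.24

Voltage ratio = 10^(dB/20).
10^(7/20) = 10^(0.3500) = 2.24.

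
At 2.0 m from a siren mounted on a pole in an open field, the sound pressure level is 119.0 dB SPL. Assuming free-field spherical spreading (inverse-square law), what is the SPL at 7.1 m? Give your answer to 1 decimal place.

Free-field point source: level drops by 20·log₁₀ of the distance ratio.
ΔL = −20·log₁₀(7.1/2.0) = -11.00 dB, so L₂ = 119.0 + (-11.00) = 108.0 dB SPL.

108.0 dB SPL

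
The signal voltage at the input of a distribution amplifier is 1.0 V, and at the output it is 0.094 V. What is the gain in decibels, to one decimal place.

Voltage is an amplitude quantity, so gain = 20·log₁₀(V_out/V_in).
20·log₁₀(0.094/1.0) = 20·log₁₀(0.09400) = -20.5 dB.

-20.5 dB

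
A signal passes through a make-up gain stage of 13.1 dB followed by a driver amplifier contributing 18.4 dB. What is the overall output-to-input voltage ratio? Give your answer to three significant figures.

Net gain = 13.1 + 18.4 = 31.5 dB.
Voltage ratio = 10^(31.5/20) = 37.6.

37.6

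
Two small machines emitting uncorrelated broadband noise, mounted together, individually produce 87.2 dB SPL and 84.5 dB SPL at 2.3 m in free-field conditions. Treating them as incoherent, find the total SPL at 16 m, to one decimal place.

72.2 dB SPL

Combined at 2.3 m: 10·log₁₀(10^(87.2/10)+10^(84.5/10)) = 89.07 dB SPL.
Then apply −20·log₁₀(16/2.3) = -16.85 dB → 72.2 dB SPL.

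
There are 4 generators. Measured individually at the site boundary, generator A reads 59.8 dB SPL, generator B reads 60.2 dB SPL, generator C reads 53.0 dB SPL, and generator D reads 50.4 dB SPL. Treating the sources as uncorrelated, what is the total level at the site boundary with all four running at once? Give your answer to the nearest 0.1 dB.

63.6 dB SPL

Uncorrelated sources add in intensity (power), not in dB.
L_total = 10·log₁₀(10^(59.8/10) + 10^(60.2/10) + 10^(53.0/10) + 10^(50.4/10)) = 10·log₁₀(2311000) = 63.6 dB SPL.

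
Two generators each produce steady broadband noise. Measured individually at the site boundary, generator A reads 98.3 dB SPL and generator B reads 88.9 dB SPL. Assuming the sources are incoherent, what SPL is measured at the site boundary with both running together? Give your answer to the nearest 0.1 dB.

Incoherent sources sum as intensities:
L_total = 10·log₁₀(10^(98.3/10) + 10^(88.9/10)) = 10·log₁₀(7537000000) = 98.8 dB SPL.

98.8 dB SPL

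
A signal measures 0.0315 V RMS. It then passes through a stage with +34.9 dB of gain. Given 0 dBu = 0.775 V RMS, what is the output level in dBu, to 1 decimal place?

Input level: 20·log₁₀(0.0315/0.775) = -27.82 dBu.
Output: -27.82 + 34.9 = +7.1 dBu.

+7.1 dBu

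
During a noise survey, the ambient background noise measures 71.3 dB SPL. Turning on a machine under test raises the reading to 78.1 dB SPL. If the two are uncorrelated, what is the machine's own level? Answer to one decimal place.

77.1 dB SPL

Remove the background by subtracting linear intensities:
L_src = 10·log₁₀(10^(78.1/10) − 10^(71.3/10)) = 10·log₁₀(51080000) = 77.1 dB SPL.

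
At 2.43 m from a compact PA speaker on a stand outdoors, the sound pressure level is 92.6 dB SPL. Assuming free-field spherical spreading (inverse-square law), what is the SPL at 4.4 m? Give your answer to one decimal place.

For a point source in a free field, ΔL = −20·log₁₀(d₂/d₁).
ΔL = −20·log₁₀(4.4/2.43) = -5.16 dB, so L₂ = 92.6 + (-5.16) = 87.4 dB SPL.

87.4 dB SPL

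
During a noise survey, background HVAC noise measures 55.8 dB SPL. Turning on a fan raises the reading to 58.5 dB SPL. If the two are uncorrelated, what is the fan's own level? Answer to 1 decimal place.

Subtract intensities: L_src = 10·log₁₀(10^(L_total/10) − 10^(L_bg/10)).
L_src = 10·log₁₀(10^(58.5/10) − 10^(55.8/10)) = 10·log₁₀(327800) = 55.2 dB SPL.

55.2 dB SPL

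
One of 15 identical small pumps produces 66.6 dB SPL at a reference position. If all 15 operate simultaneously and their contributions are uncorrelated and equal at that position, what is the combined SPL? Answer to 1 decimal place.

78.4 dB SPL

15 equal incoherent sources raise the level by 10·log₁₀(15) = 11.76 dB.
L_total = 66.6 + 11.76 = 78.4 dB SPL.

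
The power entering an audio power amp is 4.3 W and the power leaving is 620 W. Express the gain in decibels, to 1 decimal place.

Power ratio → dB uses the 10·log₁₀ form:
10·log₁₀(620/4.3) = 10·log₁₀(144.2) = 21.6 dB.

21.6 dB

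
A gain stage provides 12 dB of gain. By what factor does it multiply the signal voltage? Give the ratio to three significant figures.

Voltage ratio = 10^(dB/20).
10^(12/20) = 10^(0.6000) = 3.98.

3.98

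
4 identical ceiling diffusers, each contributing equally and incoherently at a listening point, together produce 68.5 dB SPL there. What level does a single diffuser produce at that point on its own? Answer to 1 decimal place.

62.5 dB SPL

4 equal incoherent sources add 10·log₁₀(4) = 6.02 dB over one source.
L_one = 68.5 − 6.02 = 62.5 dB SPL.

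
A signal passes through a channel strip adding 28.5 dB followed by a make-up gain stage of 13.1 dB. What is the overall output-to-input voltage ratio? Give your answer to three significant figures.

Net gain = 28.5 + 13.1 = 41.6 dB.
Voltage ratio = 10^(41.6/20) = 120.

120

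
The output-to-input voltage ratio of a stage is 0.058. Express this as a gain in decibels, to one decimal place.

-24.7 dB

For a voltage ratio, dB = 20·log₁₀(V₂/V₁).
20·log₁₀(0.058) = -24.7 dB.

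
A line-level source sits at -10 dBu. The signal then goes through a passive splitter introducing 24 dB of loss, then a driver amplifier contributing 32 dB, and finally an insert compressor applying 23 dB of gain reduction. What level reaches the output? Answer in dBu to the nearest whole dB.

-25 dBu

In dB, series stages simply add:
-10 − 24 + 32 − 23 = -25 dBu.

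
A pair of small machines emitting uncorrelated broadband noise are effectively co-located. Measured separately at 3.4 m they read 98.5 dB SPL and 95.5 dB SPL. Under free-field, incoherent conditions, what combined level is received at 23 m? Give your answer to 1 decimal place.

83.7 dB SPL

Combined at 3.4 m: 10·log₁₀(10^(98.5/10)+10^(95.5/10)) = 100.26 dB SPL.
Then apply −20·log₁₀(23/3.4) = -16.60 dB → 83.7 dB SPL.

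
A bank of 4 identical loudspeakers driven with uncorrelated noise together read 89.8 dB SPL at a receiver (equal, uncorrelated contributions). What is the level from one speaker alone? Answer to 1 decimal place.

83.8 dB SPL

4 equal incoherent sources add 10·log₁₀(4) = 6.02 dB over one source.
L_one = 89.8 − 6.02 = 83.8 dB SPL.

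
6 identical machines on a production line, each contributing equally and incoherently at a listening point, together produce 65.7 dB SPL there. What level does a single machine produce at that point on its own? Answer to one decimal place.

57.9 dB SPL

6 equal incoherent sources add 10·log₁₀(6) = 7.78 dB over one source.
L_one = 65.7 − 7.78 = 57.9 dB SPL.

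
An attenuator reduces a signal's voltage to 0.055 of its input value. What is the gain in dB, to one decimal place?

For a voltage ratio, dB = 20·log₁₀(V₂/V₁).
20·log₁₀(0.055) = -25.2 dB.

-25.2 dB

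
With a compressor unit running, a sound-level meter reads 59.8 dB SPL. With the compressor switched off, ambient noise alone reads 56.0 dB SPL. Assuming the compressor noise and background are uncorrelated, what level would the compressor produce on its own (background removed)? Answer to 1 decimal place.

Subtract intensities: L_src = 10·log₁₀(10^(L_total/10) − 10^(L_bg/10)).
L_src = 10·log₁₀(10^(59.8/10) − 10^(56.0/10)) = 10·log₁₀(556900) = 57.5 dB SPL.

57.5 dB SPL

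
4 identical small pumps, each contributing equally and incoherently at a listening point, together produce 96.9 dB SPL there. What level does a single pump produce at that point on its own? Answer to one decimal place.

4 equal incoherent sources add 10·log₁₀(4) = 6.02 dB over one source.
L_one = 96.9 − 6.02 = 90.9 dB SPL.

90.9 dB SPL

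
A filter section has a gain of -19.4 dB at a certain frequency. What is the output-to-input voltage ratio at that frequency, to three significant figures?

0.107

Voltage ratio = 10^(dB/20).
10^(-19.4/20) = 10^(-0.9700) = 0.107.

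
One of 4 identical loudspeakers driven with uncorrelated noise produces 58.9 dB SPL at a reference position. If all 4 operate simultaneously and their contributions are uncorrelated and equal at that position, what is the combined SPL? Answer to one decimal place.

64.9 dB SPL

4 equal incoherent sources raise the level by 10·log₁₀(4) = 6.02 dB.
L_total = 58.9 + 6.02 = 64.9 dB SPL.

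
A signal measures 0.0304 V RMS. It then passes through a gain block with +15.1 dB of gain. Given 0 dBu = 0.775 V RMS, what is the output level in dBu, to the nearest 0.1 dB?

Input level: 20·log₁₀(0.0304/0.775) = -28.13 dBu.
Output: -28.13 + 15.1 = -13.0 dBu.

-13.0 dBu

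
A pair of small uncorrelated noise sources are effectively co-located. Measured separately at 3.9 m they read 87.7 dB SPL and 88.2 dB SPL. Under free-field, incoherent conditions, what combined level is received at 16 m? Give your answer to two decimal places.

Combined at 3.9 m: 10·log₁₀(10^(87.7/10)+10^(88.2/10)) = 90.967 dB SPL.
Then apply −20·log₁₀(16/3.9) = -12.261 dB → 78.71 dB SPL.

78.71 dB SPL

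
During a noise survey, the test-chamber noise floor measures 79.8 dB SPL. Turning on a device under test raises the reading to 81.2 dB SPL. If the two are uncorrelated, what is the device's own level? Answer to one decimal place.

Background correction is a power subtraction:
L_src = 10·log₁₀(10^(81.2/10) − 10^(79.8/10)) = 10·log₁₀(36330000) = 75.6 dB SPL.

75.6 dB SPL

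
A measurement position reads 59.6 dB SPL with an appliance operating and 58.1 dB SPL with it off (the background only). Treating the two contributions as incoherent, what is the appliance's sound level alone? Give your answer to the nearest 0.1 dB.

Subtract intensities: L_src = 10·log₁₀(10^(L_total/10) − 10^(L_bg/10)).
L_src = 10·log₁₀(10^(59.6/10) − 10^(58.1/10)) = 10·log₁₀(266400) = 54.3 dB SPL.

54.3 dB SPL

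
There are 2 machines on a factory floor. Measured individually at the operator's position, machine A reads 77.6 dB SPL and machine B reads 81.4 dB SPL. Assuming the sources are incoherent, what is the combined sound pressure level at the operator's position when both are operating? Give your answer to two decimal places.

82.91 dB SPL

Add the sources as powers (linear), then convert back to dB:
L_total = 10·log₁₀(10^(77.6/10) + 10^(81.4/10)) = 10·log₁₀(195600000) = 82.91 dB SPL.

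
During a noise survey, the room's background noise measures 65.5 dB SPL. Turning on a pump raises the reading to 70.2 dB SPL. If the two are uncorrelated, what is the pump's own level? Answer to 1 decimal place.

68.4 dB SPL

Subtract intensities: L_src = 10·log₁₀(10^(L_total/10) − 10^(L_bg/10)).
L_src = 10·log₁₀(10^(70.2/10) − 10^(65.5/10)) = 10·log₁₀(6923000) = 68.4 dB SPL.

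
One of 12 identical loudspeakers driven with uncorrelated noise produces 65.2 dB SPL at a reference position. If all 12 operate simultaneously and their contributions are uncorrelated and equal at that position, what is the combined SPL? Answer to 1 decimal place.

12 equal incoherent sources raise the level by 10·log₁₀(12) = 10.79 dB.
L_total = 65.2 + 10.79 = 76.0 dB SPL.

76.0 dB SPL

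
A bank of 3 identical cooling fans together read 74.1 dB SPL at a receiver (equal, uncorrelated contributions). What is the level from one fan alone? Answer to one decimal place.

69.3 dB SPL

3 equal incoherent sources add 10·log₁₀(3) = 4.77 dB over one source.
L_one = 74.1 − 4.77 = 69.3 dB SPL.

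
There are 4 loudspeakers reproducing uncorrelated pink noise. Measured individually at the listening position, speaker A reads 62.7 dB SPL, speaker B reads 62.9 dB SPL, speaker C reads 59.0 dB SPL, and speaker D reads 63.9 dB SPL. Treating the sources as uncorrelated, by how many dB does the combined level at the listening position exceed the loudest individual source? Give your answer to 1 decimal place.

Add the sources as powers (linear), then convert back to dB:
L_total = 10·log₁₀(10^(62.7/10) + 10^(62.9/10) + 10^(59.0/10) + 10^(63.9/10)) = 68.49 dB SPL.
Excess over the loudest (63.9 dB): 68.49 − 63.9 = 4.6 dB.

4.6 dB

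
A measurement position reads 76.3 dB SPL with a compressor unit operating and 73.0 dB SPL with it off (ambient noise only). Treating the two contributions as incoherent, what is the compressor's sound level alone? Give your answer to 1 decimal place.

73.6 dB SPL

Subtract intensities: L_src = 10·log₁₀(10^(L_total/10) − 10^(L_bg/10)).
L_src = 10·log₁₀(10^(76.3/10) − 10^(73.0/10)) = 10·log₁₀(22710000) = 73.6 dB SPL.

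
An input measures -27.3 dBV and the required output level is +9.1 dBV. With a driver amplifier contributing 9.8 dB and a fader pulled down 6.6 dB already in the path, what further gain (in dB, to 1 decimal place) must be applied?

The required make-up gain is the shortfall in the dB sum.
G = +9.1 − (-27.3) − 9.8 + 6.6 = 33.2 dB.

33.2 dB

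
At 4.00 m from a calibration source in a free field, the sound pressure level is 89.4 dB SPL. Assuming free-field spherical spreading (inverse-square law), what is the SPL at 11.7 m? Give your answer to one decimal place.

80.1 dB SPL

For a point source in a free field, ΔL = −20·log₁₀(d₂/d₁).
ΔL = −20·log₁₀(11.7/4.00) = -9.32 dB, so L₂ = 89.4 + (-9.32) = 80.1 dB SPL.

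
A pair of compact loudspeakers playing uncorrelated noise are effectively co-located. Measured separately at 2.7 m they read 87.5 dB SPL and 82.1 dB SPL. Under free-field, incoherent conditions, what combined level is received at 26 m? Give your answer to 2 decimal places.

Combined at 2.7 m: 10·log₁₀(10^(87.5/10)+10^(82.1/10)) = 88.601 dB SPL.
Then apply −20·log₁₀(26/2.7) = -19.672 dB → 68.93 dB SPL.

68.93 dB SPL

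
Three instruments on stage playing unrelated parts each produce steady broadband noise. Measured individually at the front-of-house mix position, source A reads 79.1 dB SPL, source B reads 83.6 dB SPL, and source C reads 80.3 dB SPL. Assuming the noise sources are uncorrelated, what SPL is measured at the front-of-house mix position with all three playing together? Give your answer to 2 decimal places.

Add the sources as powers (linear), then convert back to dB:
L_total = 10·log₁₀(10^(79.1/10) + 10^(83.6/10) + 10^(80.3/10)) = 10·log₁₀(417500000) = 86.21 dB SPL.

86.21 dB SPL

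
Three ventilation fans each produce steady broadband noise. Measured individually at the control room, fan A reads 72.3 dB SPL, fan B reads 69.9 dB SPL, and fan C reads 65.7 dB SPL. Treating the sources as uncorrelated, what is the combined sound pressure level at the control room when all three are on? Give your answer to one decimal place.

74.8 dB SPL

Add the sources as powers (linear), then convert back to dB:
L_total = 10·log₁₀(10^(72.3/10) + 10^(69.9/10) + 10^(65.7/10)) = 10·log₁₀(30470000) = 74.8 dB SPL.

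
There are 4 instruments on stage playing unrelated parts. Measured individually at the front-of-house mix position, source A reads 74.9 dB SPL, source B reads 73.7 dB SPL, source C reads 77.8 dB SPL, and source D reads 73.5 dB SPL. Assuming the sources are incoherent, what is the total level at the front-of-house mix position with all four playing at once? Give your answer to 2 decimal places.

Add the sources as powers (linear), then convert back to dB:
L_total = 10·log₁₀(10^(74.9/10) + 10^(73.7/10) + 10^(77.8/10) + 10^(73.5/10)) = 10·log₁₀(137000000) = 81.37 dB SPL.

81.37 dB SPL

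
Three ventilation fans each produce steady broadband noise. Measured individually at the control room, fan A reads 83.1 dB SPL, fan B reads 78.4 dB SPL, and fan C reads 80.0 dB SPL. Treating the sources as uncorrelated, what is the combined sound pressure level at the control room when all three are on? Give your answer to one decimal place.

Add the sources as powers (linear), then convert back to dB:
L_total = 10·log₁₀(10^(83.1/10) + 10^(78.4/10) + 10^(80.0/10)) = 10·log₁₀(373400000) = 85.7 dB SPL.

85.7 dB SPL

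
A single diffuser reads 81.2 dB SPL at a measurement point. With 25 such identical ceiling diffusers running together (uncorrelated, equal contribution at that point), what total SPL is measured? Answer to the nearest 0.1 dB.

95.2 dB SPL

25 equal incoherent sources raise the level by 10·log₁₀(25) = 13.98 dB.
L_total = 81.2 + 13.98 = 95.2 dB SPL.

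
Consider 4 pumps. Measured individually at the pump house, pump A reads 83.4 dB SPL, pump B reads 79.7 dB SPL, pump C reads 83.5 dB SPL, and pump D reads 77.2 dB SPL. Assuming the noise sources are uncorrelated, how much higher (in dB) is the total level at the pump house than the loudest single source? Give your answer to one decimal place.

Add the sources as powers (linear), then convert back to dB:
L_total = 10·log₁₀(10^(83.4/10) + 10^(79.7/10) + 10^(83.5/10) + 10^(77.2/10)) = 87.70 dB SPL.
Excess over the loudest (83.5 dB): 87.70 − 83.5 = 4.2 dB.

4.2 dB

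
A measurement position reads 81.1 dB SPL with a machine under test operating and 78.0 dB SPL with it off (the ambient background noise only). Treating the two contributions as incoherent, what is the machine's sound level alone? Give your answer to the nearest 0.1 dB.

Remove the background by subtracting linear intensities:
L_src = 10·log₁₀(10^(81.1/10) − 10^(78.0/10)) = 10·log₁₀(65730000) = 78.2 dB SPL.

78.2 dB SPL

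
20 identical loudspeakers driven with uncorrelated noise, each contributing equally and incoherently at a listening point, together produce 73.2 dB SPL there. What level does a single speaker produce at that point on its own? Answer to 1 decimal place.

60.2 dB SPL

20 equal incoherent sources add 10·log₁₀(20) = 13.01 dB over one source.
L_one = 73.2 − 13.01 = 60.2 dB SPL.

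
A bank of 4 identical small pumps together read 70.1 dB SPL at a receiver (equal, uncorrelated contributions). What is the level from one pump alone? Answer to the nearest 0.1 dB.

4 equal incoherent sources add 10·log₁₀(4) = 6.02 dB over one source.
L_one = 70.1 − 6.02 = 64.1 dB SPL.

64.1 dB SPL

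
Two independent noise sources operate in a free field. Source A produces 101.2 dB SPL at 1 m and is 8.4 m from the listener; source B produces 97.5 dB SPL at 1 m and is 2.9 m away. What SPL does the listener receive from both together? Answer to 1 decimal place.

89.3 dB SPL

At the listener: L_A = 101.2 − 20·log₁₀(8.4) = 82.71 dB; L_B = 97.5 − 20·log₁₀(2.9) = 88.25 dB.
Combined: 10·log₁₀(10^(82.71/10)+10^(88.25/10)) = 89.3 dB SPL.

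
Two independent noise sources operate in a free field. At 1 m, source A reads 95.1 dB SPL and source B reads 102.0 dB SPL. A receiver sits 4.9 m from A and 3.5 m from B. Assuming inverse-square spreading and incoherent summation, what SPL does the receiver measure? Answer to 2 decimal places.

At the listener: L_A = 95.1 − 20·log₁₀(4.9) = 81.296 dB; L_B = 102.0 − 20·log₁₀(3.5) = 91.119 dB.
Combined: 10·log₁₀(10^(81.296/10)+10^(91.119/10)) = 91.55 dB SPL.

91.55 dB SPL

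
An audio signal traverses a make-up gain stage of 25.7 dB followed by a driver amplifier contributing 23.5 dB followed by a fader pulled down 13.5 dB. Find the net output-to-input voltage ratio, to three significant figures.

61.0

Net gain = 25.7 + 23.5 + (−13.5) = 35.7 dB.
Voltage ratio = 10^(35.7/20) = 61.0.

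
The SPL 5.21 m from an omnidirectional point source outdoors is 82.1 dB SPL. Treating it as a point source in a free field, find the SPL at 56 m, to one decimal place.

Free-field point source: level drops by 20·log₁₀ of the distance ratio.
ΔL = −20·log₁₀(56/5.21) = -20.63 dB, so L₂ = 82.1 + (-20.63) = 61.5 dB SPL.

61.5 dB SPL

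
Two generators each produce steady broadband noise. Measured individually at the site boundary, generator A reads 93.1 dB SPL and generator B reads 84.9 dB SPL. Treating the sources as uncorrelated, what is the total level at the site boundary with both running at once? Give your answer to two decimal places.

93.71 dB SPL

Add the sources as powers (linear), then convert back to dB:
L_total = 10·log₁₀(10^(93.1/10) + 10^(84.9/10)) = 10·log₁₀(2351000000) = 93.71 dB SPL.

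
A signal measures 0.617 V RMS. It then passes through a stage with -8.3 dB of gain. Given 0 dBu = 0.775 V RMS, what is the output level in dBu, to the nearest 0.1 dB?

Input level: 20·log₁₀(0.617/0.775) = -1.98 dBu.
Output: -1.98 − 8.3 = -10.3 dBu.

-10.3 dBu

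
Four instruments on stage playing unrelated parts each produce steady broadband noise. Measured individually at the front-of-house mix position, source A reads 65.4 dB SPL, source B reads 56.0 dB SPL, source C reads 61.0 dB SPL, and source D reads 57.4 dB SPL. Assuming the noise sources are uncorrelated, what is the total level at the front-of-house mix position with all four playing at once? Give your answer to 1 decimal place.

Uncorrelated sources add in intensity (power), not in dB.
L_total = 10·log₁₀(10^(65.4/10) + 10^(56.0/10) + 10^(61.0/10) + 10^(57.4/10)) = 10·log₁₀(5674000) = 67.5 dB SPL.

67.5 dB SPL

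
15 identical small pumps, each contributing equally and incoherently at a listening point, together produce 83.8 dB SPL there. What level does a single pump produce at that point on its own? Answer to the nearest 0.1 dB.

72.0 dB SPL

15 equal incoherent sources add 10·log₁₀(15) = 11.76 dB over one source.
L_one = 83.8 − 11.76 = 72.0 dB SPL.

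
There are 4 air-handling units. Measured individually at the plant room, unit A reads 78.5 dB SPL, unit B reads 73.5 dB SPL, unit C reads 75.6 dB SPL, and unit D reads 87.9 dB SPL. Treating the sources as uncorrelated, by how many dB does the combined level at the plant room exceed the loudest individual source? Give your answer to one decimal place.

0.8 dB

Incoherent sources sum as intensities:
L_total = 10·log₁₀(10^(78.5/10) + 10^(73.5/10) + 10^(75.6/10) + 10^(87.9/10)) = 88.73 dB SPL.
Excess over the loudest (87.9 dB): 88.73 − 87.9 = 0.8 dB.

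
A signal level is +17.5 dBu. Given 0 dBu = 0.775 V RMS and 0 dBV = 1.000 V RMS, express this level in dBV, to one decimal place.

+15.3 dBV

The offset between the scales is 20·log₁₀(0.775/1.000) = −2.214 dB.
So dBV = +17.5 − 2.214 = +15.3 dBV.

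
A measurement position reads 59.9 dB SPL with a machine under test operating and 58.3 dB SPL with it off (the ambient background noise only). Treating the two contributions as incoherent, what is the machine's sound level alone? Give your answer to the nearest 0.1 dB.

Background correction is a power subtraction:
L_src = 10·log₁₀(10^(59.9/10) − 10^(58.3/10)) = 10·log₁₀(301200) = 54.8 dB SPL.

54.8 dB SPL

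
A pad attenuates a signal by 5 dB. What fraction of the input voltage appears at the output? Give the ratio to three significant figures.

Voltage ratio = 10^(dB/20).
10^(-5/20) = 10^(-0.2500) = 0.562.

0.562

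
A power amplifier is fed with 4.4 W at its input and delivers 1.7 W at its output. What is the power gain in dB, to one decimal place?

-4.1 dB

For a power ratio, dB = 10·log₁₀(P₂/P₁).
10·log₁₀(1.7/4.4) = 10·log₁₀(0.3864) = -4.1 dB.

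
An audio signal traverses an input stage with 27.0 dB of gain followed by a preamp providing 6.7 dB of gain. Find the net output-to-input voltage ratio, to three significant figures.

48.4

Net gain = 27.0 + 6.7 = 33.7 dB.
Voltage ratio = 10^(33.7/20) = 48.4.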